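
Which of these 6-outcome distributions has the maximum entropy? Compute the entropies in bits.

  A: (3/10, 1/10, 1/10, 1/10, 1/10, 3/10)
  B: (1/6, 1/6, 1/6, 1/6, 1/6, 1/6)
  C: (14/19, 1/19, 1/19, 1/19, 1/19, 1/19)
B

For a discrete distribution over n outcomes, entropy is maximized by the uniform distribution.

Computing entropies:
H(A) = 2.3710 bits
H(B) = 2.5850 bits
H(C) = 1.4425 bits

The uniform distribution (where all probabilities equal 1/6) achieves the maximum entropy of log_2(6) = 2.5850 bits.

Distribution B has the highest entropy.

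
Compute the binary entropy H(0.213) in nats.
0.5179 nats

The binary entropy function is:
H(p) = -p log(p) - (1-p) log(1-p)

H(0.213) = -0.213 × log_e(0.213) - 0.787 × log_e(0.787)
H(0.213) = 0.5179 nats

Note: Binary entropy is maximized at p=0.5 (H=1 bit) and minimized at p=0 or p=1 (H=0).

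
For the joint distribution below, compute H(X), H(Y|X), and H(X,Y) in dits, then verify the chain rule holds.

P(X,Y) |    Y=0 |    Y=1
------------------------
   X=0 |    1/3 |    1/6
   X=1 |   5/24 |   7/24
H(X,Y) = 0.5867, H(X) = 0.3010, H(Y|X) = 0.2857 (all in dits)

Chain rule: H(X,Y) = H(X) + H(Y|X)

Left side — joint entropy directly:
H(X,Y) = -Σ p(x,y) log p(x,y) = 0.5867 dits

Right side — compute H(Y|X) from the conditional distributions:
P(X) = (1/2, 1/2), so H(X) = 0.3010 dits
H(Y|X) = Σ_x P(X=x) · H(Y|X=x):
  P(Y|X=0) = (2/3, 1/3), H(Y|X=0) = 0.2764, weight P(X=0) = 1/2
  P(Y|X=1) = (5/12, 7/12), H(Y|X=1) = 0.2950, weight P(X=1) = 1/2
H(Y|X) = 0.2857 dits

H(X) + H(Y|X) = 0.3010 + 0.2857 = 0.5867 dits

Both sides equal 0.5867 dits. ✓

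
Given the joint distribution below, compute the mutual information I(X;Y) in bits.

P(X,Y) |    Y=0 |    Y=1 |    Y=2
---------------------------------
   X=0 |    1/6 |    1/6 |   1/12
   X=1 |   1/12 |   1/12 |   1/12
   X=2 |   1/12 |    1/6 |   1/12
0.0242 bits

Mutual information: I(X;Y) = H(X) + H(Y) - H(X,Y)

Marginals:
P(X) = (5/12, 1/4, 1/3), H(X) = 1.5546 bits
P(Y) = (1/3, 5/12, 1/4), H(Y) = 1.5546 bits

Joint entropy: H(X,Y) = 3.0850 bits

I(X;Y) = 1.5546 + 1.5546 - 3.0850 = 0.0242 bits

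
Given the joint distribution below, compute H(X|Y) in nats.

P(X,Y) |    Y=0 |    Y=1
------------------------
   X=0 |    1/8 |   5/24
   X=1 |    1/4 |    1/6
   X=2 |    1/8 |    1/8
1.0586 nats

Using the chain rule: H(X|Y) = H(X,Y) - H(Y)

First, compute H(X,Y) = 1.7518 nats

Marginal P(Y) = (1/2, 1/2)
H(Y) = 0.6931 nats

H(X|Y) = H(X,Y) - H(Y) = 1.7518 - 0.6931 = 1.0586 nats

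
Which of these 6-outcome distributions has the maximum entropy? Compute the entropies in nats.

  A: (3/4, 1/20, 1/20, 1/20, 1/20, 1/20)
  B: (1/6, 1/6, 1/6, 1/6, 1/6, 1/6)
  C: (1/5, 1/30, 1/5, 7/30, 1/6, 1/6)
B

For a discrete distribution over n outcomes, entropy is maximized by the uniform distribution.

Computing entropies:
H(A) = 0.9647 nats
H(B) = 1.7918 nats
H(C) = 1.6940 nats

The uniform distribution (where all probabilities equal 1/6) achieves the maximum entropy of log_e(6) = 1.7918 nats.

Distribution B has the highest entropy.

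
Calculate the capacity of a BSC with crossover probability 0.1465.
0.3990 bits

For a binary symmetric channel (BSC) with error probability p:
Capacity C = 1 - H(p) bits per symbol

where H(p) = -p log₂(p) - (1-p) log₂(1-p) is the binary entropy function.

H(0.1465) = 0.6010 bits
C = 1 - 0.6010 = 0.3990 bits per symbol

This means we can reliably transmit up to 0.3990 bits of information per channel use.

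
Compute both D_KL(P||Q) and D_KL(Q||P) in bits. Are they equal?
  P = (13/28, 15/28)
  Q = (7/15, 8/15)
D_KL(P||Q) = 0.0000, D_KL(Q||P) = 0.0000

KL divergence is not symmetric: D_KL(P||Q) ≠ D_KL(Q||P) in general.

D_KL(P||Q) = 0.0000 bits
D_KL(Q||P) = 0.0000 bits

In this case they happen to be equal (to 4 decimal places).

This asymmetry is why KL divergence is not a true distance metric.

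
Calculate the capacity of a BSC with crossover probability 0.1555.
0.3766 bits

For a binary symmetric channel (BSC) with error probability p:
Capacity C = 1 - H(p) bits per symbol

where H(p) = -p log₂(p) - (1-p) log₂(1-p) is the binary entropy function.

H(0.1555) = 0.6234 bits
C = 1 - 0.6234 = 0.3766 bits per symbol

This means we can reliably transmit up to 0.3766 bits of information per channel use.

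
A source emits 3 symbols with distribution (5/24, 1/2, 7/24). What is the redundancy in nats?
0.0659 nats

Redundancy measures how far a source is from maximum entropy:
R = H_max - H(X)

Maximum entropy for 3 symbols: H_max = log_e(3) = 1.0986 nats
Actual entropy: H(X) = 1.0327 nats
Redundancy: R = 1.0986 - 1.0327 = 0.0659 nats

This redundancy represents potential for compression: the source could be compressed by 0.0659 nats per symbol.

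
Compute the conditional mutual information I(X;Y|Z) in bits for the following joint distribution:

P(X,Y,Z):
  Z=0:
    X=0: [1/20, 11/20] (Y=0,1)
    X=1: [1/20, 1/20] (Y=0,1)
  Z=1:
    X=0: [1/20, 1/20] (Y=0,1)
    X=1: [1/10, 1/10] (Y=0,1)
0.0659 bits

Conditional mutual information: I(X;Y|Z) = H(X|Z) + H(Y|Z) - H(X,Y|Z)

H(Z) = 0.8813
H(X,Z) = 1.5710 → H(X|Z) = 0.6897
H(Y,Z) = 1.5955 → H(Y|Z) = 0.7142
H(X,Y,Z) = 2.2192 → H(X,Y|Z) = 1.3379

I(X;Y|Z) = 0.6897 + 0.7142 - 1.3379 = 0.0659 bits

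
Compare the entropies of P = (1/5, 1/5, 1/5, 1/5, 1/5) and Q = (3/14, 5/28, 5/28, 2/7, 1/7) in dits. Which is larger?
P

Computing entropies in dits:
H(P) = 0.6990
H(Q) = 0.6867

Distribution P has higher entropy.

Intuition: The distribution closer to uniform (more spread out) has higher entropy.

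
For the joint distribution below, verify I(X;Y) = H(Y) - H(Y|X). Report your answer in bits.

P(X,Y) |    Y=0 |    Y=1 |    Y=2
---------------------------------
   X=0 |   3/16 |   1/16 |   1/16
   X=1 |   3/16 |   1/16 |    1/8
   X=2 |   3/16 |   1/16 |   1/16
I(X;Y) = 0.0157 bits

Mutual information has multiple equivalent forms:
- I(X;Y) = H(X) - H(X|Y)
- I(X;Y) = H(Y) - H(Y|X)
- I(X;Y) = H(X) + H(Y) - H(X,Y)

Computing all quantities:
H(X) = 1.5794, H(Y) = 1.4197, H(X,Y) = 2.9835
H(X|Y) = 1.5637, H(Y|X) = 1.4040

Verification:
H(X) - H(X|Y) = 1.5794 - 1.5637 = 0.0157
H(Y) - H(Y|X) = 1.4197 - 1.4040 = 0.0157
H(X) + H(Y) - H(X,Y) = 1.5794 + 1.4197 - 2.9835 = 0.0157

All forms give I(X;Y) = 0.0157 bits. ✓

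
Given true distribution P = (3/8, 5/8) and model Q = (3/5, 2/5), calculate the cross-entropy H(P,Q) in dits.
0.3319 dits

Cross-entropy: H(P,Q) = -Σ p(x) log q(x)

Alternatively: H(P,Q) = H(P) + D_KL(P||Q)
H(P) = 0.2873 dits
D_KL(P||Q) = 0.0446 dits

H(P,Q) = 0.2873 + 0.0446 = 0.3319 dits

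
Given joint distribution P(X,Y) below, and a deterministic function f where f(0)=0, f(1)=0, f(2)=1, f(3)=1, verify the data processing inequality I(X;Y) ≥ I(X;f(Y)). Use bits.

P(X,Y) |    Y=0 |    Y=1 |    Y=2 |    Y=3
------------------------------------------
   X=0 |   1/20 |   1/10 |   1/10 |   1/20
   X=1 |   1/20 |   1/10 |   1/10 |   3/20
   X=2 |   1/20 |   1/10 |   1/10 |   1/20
I(X;Y) = 0.0395, I(X;f(Y)) = 0.0110, inequality holds: 0.0395 ≥ 0.0110

Data Processing Inequality: For any Markov chain X → Y → Z, we have I(X;Y) ≥ I(X;Z).

Here Z = f(Y) is a deterministic function of Y, forming X → Y → Z.

Original I(X;Y) = 0.0395 bits

After applying f:
P(X,Z) where Z=f(Y):
- P(X,Z=0) = P(X,Y=0) + P(X,Y=1)
- P(X,Z=1) = P(X,Y=2) + P(X,Y=3)

I(X;Z) = I(X;f(Y)) = 0.0110 bits

Verification: 0.0395 ≥ 0.0110 ✓

Information cannot be created by processing; the function f can only lose information about X.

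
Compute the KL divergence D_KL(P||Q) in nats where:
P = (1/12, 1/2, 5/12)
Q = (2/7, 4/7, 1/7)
0.2766 nats

KL divergence: D_KL(P||Q) = Σ p(x) log(p(x)/q(x))

Computing term by term:
  x=0: 1/12 × log_e[(1/12)/(2/7)] = 1/12 × -1.2321 = -0.1027
  x=1: 1/2 × log_e[(1/2)/(4/7)] = 1/2 × -0.1335 = -0.0668
  x=2: 5/12 × log_e[(5/12)/(1/7)] = 5/12 × 1.0704 = 0.4460

D_KL(P||Q) = 0.2766 nats

Note: KL divergence is always non-negative and equals 0 iff P = Q.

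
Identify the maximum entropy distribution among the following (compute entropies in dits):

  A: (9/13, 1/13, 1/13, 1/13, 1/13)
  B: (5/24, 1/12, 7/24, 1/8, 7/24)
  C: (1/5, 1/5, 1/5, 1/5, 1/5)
C

For a discrete distribution over n outcomes, entropy is maximized by the uniform distribution.

Computing entropies:
H(A) = 0.4533 dits
H(B) = 0.6569 dits
H(C) = 0.6990 dits

The uniform distribution (where all probabilities equal 1/5) achieves the maximum entropy of log_10(5) = 0.6990 dits.

Distribution C has the highest entropy.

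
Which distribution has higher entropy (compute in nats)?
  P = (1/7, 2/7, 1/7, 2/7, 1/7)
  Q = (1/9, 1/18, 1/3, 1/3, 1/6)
P

Computing entropies in nats:
H(P) = 1.5498
H(Q) = 1.4357

Distribution P has higher entropy.

Intuition: The distribution closer to uniform (more spread out) has higher entropy.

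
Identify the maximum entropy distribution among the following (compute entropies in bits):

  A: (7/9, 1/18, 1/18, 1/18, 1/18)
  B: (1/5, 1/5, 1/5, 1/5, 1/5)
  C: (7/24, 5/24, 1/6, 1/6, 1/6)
B

For a discrete distribution over n outcomes, entropy is maximized by the uniform distribution.

Computing entropies:
H(A) = 1.2086 bits
H(B) = 2.3219 bits
H(C) = 2.2824 bits

The uniform distribution (where all probabilities equal 1/5) achieves the maximum entropy of log_2(5) = 2.3219 bits.

Distribution B has the highest entropy.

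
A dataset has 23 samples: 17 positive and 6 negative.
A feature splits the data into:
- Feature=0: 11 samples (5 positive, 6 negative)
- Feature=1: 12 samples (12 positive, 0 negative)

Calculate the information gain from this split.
0.3526 bits

Information Gain = H(Y) - H(Y|Feature)

Before split:
P(positive) = 17/23 = 0.7391
H(Y) = 0.8281 bits

After split:
Feature=0: H = 0.9940 bits (weight = 11/23)
Feature=1: H = 0.0000 bits (weight = 12/23)
H(Y|Feature) = (11/23)×0.9940 + (12/23)×0.0000 = 0.4754 bits

Information Gain = 0.8281 - 0.4754 = 0.3526 bits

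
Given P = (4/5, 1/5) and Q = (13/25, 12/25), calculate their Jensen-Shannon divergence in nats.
0.0447 nats

Jensen-Shannon divergence is:
JSD(P||Q) = 0.5 × D_KL(P||M) + 0.5 × D_KL(Q||M)
where M = 0.5 × (P + Q) is the mixture distribution.

M = 0.5 × (4/5, 1/5) + 0.5 × (13/25, 12/25) = (0.66, 0.34)

D_KL(P||M) = 0.0478 nats
D_KL(Q||M) = 0.0415 nats

JSD(P||Q) = 0.5 × 0.0478 + 0.5 × 0.0415 = 0.0447 nats

Unlike KL divergence, JSD is symmetric and bounded: 0 ≤ JSD ≤ log(2).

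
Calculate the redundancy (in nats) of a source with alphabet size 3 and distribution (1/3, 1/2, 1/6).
0.0872 nats

Redundancy measures how far a source is from maximum entropy:
R = H_max - H(X)

Maximum entropy for 3 symbols: H_max = log_e(3) = 1.0986 nats
Actual entropy: H(X) = 1.0114 nats
Redundancy: R = 1.0986 - 1.0114 = 0.0872 nats

This redundancy represents potential for compression: the source could be compressed by 0.0872 nats per symbol.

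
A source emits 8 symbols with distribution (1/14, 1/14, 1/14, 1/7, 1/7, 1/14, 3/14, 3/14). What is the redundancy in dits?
0.0475 dits

Redundancy measures how far a source is from maximum entropy:
R = H_max - H(X)

Maximum entropy for 8 symbols: H_max = log_10(8) = 0.9031 dits
Actual entropy: H(X) = 0.8556 dits
Redundancy: R = 0.9031 - 0.8556 = 0.0475 dits

This redundancy represents potential for compression: the source could be compressed by 0.0475 dits per symbol.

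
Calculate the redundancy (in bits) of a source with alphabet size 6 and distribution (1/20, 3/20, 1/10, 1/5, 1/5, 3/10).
0.1763 bits

Redundancy measures how far a source is from maximum entropy:
R = H_max - H(X)

Maximum entropy for 6 symbols: H_max = log_2(6) = 2.5850 bits
Actual entropy: H(X) = 2.4087 bits
Redundancy: R = 2.5850 - 2.4087 = 0.1763 bits

This redundancy represents potential for compression: the source could be compressed by 0.1763 bits per symbol.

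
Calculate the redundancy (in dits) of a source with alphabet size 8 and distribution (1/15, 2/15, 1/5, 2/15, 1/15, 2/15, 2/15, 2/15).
0.0231 dits

Redundancy measures how far a source is from maximum entropy:
R = H_max - H(X)

Maximum entropy for 8 symbols: H_max = log_10(8) = 0.9031 dits
Actual entropy: H(X) = 0.8800 dits
Redundancy: R = 0.9031 - 0.8800 = 0.0231 dits

This redundancy represents potential for compression: the source could be compressed by 0.0231 dits per symbol.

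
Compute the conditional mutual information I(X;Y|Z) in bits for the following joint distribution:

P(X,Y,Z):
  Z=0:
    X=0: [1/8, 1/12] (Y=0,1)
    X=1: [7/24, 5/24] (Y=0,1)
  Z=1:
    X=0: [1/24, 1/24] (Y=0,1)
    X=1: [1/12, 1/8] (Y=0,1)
0.0019 bits

Conditional mutual information: I(X;Y|Z) = H(X|Z) + H(Y|Z) - H(X,Y|Z)

H(Z) = 0.8709
H(X,Z) = 1.7417 → H(X|Z) = 0.8708
H(Y,Z) = 1.8506 → H(Y|Z) = 0.9797
H(X,Y,Z) = 2.7195 → H(X,Y|Z) = 1.8486

I(X;Y|Z) = 0.8708 + 0.9797 - 1.8486 = 0.0019 bits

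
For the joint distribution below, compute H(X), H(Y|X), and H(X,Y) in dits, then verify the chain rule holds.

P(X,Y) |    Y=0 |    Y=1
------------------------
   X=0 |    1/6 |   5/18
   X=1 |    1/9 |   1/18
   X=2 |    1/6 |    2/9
H(X,Y) = 0.7348, H(X) = 0.4457, H(Y|X) = 0.2891 (all in dits)

Chain rule: H(X,Y) = H(X) + H(Y|X)

Left side — joint entropy directly:
H(X,Y) = -Σ p(x,y) log p(x,y) = 0.7348 dits

Right side — compute H(Y|X) from the conditional distributions:
P(X) = (4/9, 1/6, 7/18), so H(X) = 0.4457 dits
H(Y|X) = Σ_x P(X=x) · H(Y|X=x):
  P(Y|X=0) = (3/8, 5/8), H(Y|X=0) = 0.2873, weight P(X=0) = 4/9
  P(Y|X=1) = (2/3, 1/3), H(Y|X=1) = 0.2764, weight P(X=1) = 1/6
  P(Y|X=2) = (3/7, 4/7), H(Y|X=2) = 0.2966, weight P(X=2) = 7/18
H(Y|X) = 0.2891 dits

H(X) + H(Y|X) = 0.4457 + 0.2891 = 0.7348 dits

Both sides equal 0.7348 dits. ✓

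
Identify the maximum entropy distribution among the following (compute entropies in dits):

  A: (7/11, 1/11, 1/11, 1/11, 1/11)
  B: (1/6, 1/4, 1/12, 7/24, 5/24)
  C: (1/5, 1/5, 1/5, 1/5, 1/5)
C

For a discrete distribution over n outcomes, entropy is maximized by the uniform distribution.

Computing entropies:
H(A) = 0.5036 dits
H(B) = 0.6681 dits
H(C) = 0.6990 dits

The uniform distribution (where all probabilities equal 1/5) achieves the maximum entropy of log_10(5) = 0.6990 dits.

Distribution C has the highest entropy.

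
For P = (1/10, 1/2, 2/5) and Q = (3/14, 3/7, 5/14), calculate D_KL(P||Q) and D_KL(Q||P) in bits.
D_KL(P||Q) = 0.0666, D_KL(Q||P) = 0.0819

KL divergence is not symmetric: D_KL(P||Q) ≠ D_KL(Q||P) in general.

D_KL(P||Q) = 0.0666 bits
D_KL(Q||P) = 0.0819 bits

No, they are not equal!

This asymmetry is why KL divergence is not a true distance metric.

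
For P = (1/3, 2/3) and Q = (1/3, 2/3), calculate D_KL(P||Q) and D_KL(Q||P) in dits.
D_KL(P||Q) = 0.0000, D_KL(Q||P) = 0.0000

KL divergence is not symmetric: D_KL(P||Q) ≠ D_KL(Q||P) in general.

D_KL(P||Q) = 0.0000 dits
D_KL(Q||P) = 0.0000 dits

In this case they happen to be equal (to 4 decimal places).

This asymmetry is why KL divergence is not a true distance metric.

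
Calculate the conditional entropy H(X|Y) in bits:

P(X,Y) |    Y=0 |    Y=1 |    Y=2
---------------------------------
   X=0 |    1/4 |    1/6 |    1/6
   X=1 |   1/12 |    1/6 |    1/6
0.9371 bits

Using the chain rule: H(X|Y) = H(X,Y) - H(Y)

First, compute H(X,Y) = 2.5221 bits

Marginal P(Y) = (1/3, 1/3, 1/3)
H(Y) = 1.5850 bits

H(X|Y) = H(X,Y) - H(Y) = 2.5221 - 1.5850 = 0.9371 bits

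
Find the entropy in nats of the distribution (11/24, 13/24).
0.6897 nats

Shannon entropy is H(X) = -Σ p(x) log p(x).

For P = (11/24, 13/24):
H = -11/24 × log_e(11/24) -13/24 × log_e(13/24)
H = 0.6897 nats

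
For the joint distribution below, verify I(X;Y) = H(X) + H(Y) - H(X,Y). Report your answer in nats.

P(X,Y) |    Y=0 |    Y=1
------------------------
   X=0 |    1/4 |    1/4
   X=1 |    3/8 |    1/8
I(X;Y) = 0.0338 nats

Mutual information has multiple equivalent forms:
- I(X;Y) = H(X) - H(X|Y)
- I(X;Y) = H(Y) - H(Y|X)
- I(X;Y) = H(X) + H(Y) - H(X,Y)

Computing all quantities:
H(X) = 0.6931, H(Y) = 0.6616, H(X,Y) = 1.3209
H(X|Y) = 0.6593, H(Y|X) = 0.6277

Verification:
H(X) - H(X|Y) = 0.6931 - 0.6593 = 0.0338
H(Y) - H(Y|X) = 0.6616 - 0.6277 = 0.0338
H(X) + H(Y) - H(X,Y) = 0.6931 + 0.6616 - 1.3209 = 0.0338

All forms give I(X;Y) = 0.0338 nats. ✓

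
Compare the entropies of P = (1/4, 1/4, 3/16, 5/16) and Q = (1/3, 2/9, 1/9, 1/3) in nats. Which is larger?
P

Computing entropies in nats:
H(P) = 1.3705
H(Q) = 1.3108

Distribution P has higher entropy.

Intuition: The distribution closer to uniform (more spread out) has higher entropy.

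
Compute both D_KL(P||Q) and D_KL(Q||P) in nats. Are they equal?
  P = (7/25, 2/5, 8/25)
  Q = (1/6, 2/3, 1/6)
D_KL(P||Q) = 0.1497, D_KL(Q||P) = 0.1454

KL divergence is not symmetric: D_KL(P||Q) ≠ D_KL(Q||P) in general.

D_KL(P||Q) = 0.1497 nats
D_KL(Q||P) = 0.1454 nats

No, they are not equal!

This asymmetry is why KL divergence is not a true distance metric.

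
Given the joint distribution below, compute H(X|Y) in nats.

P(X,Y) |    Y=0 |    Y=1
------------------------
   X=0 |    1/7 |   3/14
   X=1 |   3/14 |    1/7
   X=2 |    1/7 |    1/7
1.0790 nats

Using the chain rule: H(X|Y) = H(X,Y) - H(Y)

First, compute H(X,Y) = 1.7721 nats

Marginal P(Y) = (1/2, 1/2)
H(Y) = 0.6931 nats

H(X|Y) = H(X,Y) - H(Y) = 1.7721 - 0.6931 = 1.0790 nats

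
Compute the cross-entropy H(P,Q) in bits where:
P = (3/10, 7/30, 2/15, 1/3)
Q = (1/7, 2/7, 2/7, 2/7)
2.1074 bits

Cross-entropy: H(P,Q) = -Σ p(x) log q(x)

Alternatively: H(P,Q) = H(P) + D_KL(P||Q)
H(P) = 1.9269 bits
D_KL(P||Q) = 0.1805 bits

H(P,Q) = 1.9269 + 0.1805 = 2.1074 bits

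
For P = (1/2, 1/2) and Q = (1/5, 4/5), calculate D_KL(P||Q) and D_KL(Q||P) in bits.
D_KL(P||Q) = 0.3219, D_KL(Q||P) = 0.2781

KL divergence is not symmetric: D_KL(P||Q) ≠ D_KL(Q||P) in general.

D_KL(P||Q) = 0.3219 bits
D_KL(Q||P) = 0.2781 bits

No, they are not equal!

This asymmetry is why KL divergence is not a true distance metric.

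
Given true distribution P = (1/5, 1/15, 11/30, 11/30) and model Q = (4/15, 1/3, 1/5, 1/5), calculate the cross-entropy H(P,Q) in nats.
1.5178 nats

Cross-entropy: H(P,Q) = -Σ p(x) log q(x)

Alternatively: H(P,Q) = H(P) + D_KL(P||Q)
H(P) = 1.2382 nats
D_KL(P||Q) = 0.2797 nats

H(P,Q) = 1.2382 + 0.2797 = 1.5178 nats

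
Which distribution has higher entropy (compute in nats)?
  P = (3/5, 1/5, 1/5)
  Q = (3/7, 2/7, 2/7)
Q

Computing entropies in nats:
H(P) = 0.9503
H(Q) = 1.0790

Distribution Q has higher entropy.

Intuition: The distribution closer to uniform (more spread out) has higher entropy.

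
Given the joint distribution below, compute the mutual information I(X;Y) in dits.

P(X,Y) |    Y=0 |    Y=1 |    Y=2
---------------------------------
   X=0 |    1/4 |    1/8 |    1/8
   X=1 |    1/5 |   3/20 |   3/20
0.0022 dits

Mutual information: I(X;Y) = H(X) + H(Y) - H(X,Y)

Marginals:
P(X) = (1/2, 1/2), H(X) = 0.3010 dits
P(Y) = (9/20, 11/40, 11/40), H(Y) = 0.4644 dits

Joint entropy: H(X,Y) = 0.7633 dits

I(X;Y) = 0.3010 + 0.4644 - 0.7633 = 0.0022 dits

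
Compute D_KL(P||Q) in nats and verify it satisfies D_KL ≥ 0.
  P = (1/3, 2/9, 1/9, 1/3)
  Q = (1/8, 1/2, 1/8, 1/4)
0.2295 nats

KL divergence satisfies the Gibbs inequality: D_KL(P||Q) ≥ 0 for all distributions P, Q.

D_KL(P||Q) = Σ p(x) log(p(x)/q(x))
Term by term:
  x=0: 1/3 × log_e[(1/3)/(1/8)] = 0.3269
  x=1: 2/9 × log_e[(2/9)/(1/2)] = -0.1802
  x=2: 1/9 × log_e[(1/9)/(1/8)] = -0.0131
  x=3: 1/3 × log_e[(1/3)/(1/4)] = 0.0959
D_KL(P||Q) = 0.2295 nats

D_KL(P||Q) = 0.2295 ≥ 0 ✓

This non-negativity is a fundamental property: relative entropy cannot be negative because it measures how different Q is from P.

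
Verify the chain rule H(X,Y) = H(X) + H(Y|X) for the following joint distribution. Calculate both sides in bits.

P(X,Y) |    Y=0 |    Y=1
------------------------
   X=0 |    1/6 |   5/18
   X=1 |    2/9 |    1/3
H(X,Y) = 1.9547, H(X) = 0.9911, H(Y|X) = 0.9636 (all in bits)

Chain rule: H(X,Y) = H(X) + H(Y|X)

Left side — joint entropy directly:
H(X,Y) = -Σ p(x,y) log p(x,y) = 1.9547 bits

Right side — compute H(Y|X) from the conditional distributions:
P(X) = (4/9, 5/9), so H(X) = 0.9911 bits
H(Y|X) = Σ_x P(X=x) · H(Y|X=x):
  P(Y|X=0) = (3/8, 5/8), H(Y|X=0) = 0.9544, weight P(X=0) = 4/9
  P(Y|X=1) = (2/5, 3/5), H(Y|X=1) = 0.9710, weight P(X=1) = 5/9
H(Y|X) = 0.9636 bits

H(X) + H(Y|X) = 0.9911 + 0.9636 = 1.9547 bits

Both sides equal 1.9547 bits. ✓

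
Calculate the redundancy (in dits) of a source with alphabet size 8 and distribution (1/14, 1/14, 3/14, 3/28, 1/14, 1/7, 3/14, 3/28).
0.0422 dits

Redundancy measures how far a source is from maximum entropy:
R = H_max - H(X)

Maximum entropy for 8 symbols: H_max = log_10(8) = 0.9031 dits
Actual entropy: H(X) = 0.8609 dits
Redundancy: R = 0.9031 - 0.8609 = 0.0422 dits

This redundancy represents potential for compression: the source could be compressed by 0.0422 dits per symbol.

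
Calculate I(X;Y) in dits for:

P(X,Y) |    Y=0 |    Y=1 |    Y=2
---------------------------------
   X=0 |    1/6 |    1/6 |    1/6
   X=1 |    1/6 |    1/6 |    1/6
0.0000 dits

Mutual information: I(X;Y) = H(X) + H(Y) - H(X,Y)

Marginals:
P(X) = (1/2, 1/2), H(X) = 0.3010 dits
P(Y) = (1/3, 1/3, 1/3), H(Y) = 0.4771 dits

Joint entropy: H(X,Y) = 0.7782 dits

I(X;Y) = 0.3010 + 0.4771 - 0.7782 = 0.0000 dits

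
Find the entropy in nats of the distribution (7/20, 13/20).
0.6474 nats

Shannon entropy is H(X) = -Σ p(x) log p(x).

For P = (7/20, 13/20):
H = -7/20 × log_e(7/20) -13/20 × log_e(13/20)
H = 0.6474 nats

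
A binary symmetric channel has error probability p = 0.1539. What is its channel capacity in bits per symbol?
0.3805 bits

For a binary symmetric channel (BSC) with error probability p:
Capacity C = 1 - H(p) bits per symbol

where H(p) = -p log₂(p) - (1-p) log₂(1-p) is the binary entropy function.

H(0.1539) = 0.6195 bits
C = 1 - 0.6195 = 0.3805 bits per symbol

This means we can reliably transmit up to 0.3805 bits of information per channel use.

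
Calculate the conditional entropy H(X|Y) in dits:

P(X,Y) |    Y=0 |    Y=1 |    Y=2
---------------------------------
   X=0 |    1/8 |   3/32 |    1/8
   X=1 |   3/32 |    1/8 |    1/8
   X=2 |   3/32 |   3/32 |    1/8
0.4745 dits

Using the chain rule: H(X|Y) = H(X,Y) - H(Y)

First, compute H(X,Y) = 0.9499 dits

Marginal P(Y) = (5/16, 5/16, 3/8)
H(Y) = 0.4755 dits

H(X|Y) = H(X,Y) - H(Y) = 0.9499 - 0.4755 = 0.4745 dits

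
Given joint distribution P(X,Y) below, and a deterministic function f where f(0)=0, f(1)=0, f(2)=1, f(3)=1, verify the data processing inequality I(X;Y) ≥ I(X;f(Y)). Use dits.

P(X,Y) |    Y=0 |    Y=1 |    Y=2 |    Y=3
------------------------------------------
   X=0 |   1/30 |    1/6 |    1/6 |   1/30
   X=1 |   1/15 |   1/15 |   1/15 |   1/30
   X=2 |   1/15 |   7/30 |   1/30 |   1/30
I(X;Y) = 0.0370, I(X;f(Y)) = 0.0203, inequality holds: 0.0370 ≥ 0.0203

Data Processing Inequality: For any Markov chain X → Y → Z, we have I(X;Y) ≥ I(X;Z).

Here Z = f(Y) is a deterministic function of Y, forming X → Y → Z.

Original I(X;Y) = 0.0370 dits

After applying f:
P(X,Z) where Z=f(Y):
- P(X,Z=0) = P(X,Y=0) + P(X,Y=1)
- P(X,Z=1) = P(X,Y=2) + P(X,Y=3)

I(X;Z) = I(X;f(Y)) = 0.0203 dits

Verification: 0.0370 ≥ 0.0203 ✓

Information cannot be created by processing; the function f can only lose information about X.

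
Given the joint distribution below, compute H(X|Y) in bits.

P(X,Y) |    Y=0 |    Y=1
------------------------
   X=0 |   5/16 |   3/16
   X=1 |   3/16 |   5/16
0.9544 bits

Using the chain rule: H(X|Y) = H(X,Y) - H(Y)

First, compute H(X,Y) = 1.9544 bits

Marginal P(Y) = (1/2, 1/2)
H(Y) = 1.0000 bits

H(X|Y) = H(X,Y) - H(Y) = 1.9544 - 1.0000 = 0.9544 bits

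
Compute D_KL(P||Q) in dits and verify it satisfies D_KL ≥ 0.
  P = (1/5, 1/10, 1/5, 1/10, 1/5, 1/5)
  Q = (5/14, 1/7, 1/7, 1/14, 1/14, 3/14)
0.0614 dits

KL divergence satisfies the Gibbs inequality: D_KL(P||Q) ≥ 0 for all distributions P, Q.

D_KL(P||Q) = Σ p(x) log(p(x)/q(x))
Term by term:
  x=0: 1/5 × log_10[(1/5)/(5/14)] = -0.0504
  x=1: 1/10 × log_10[(1/10)/(1/7)] = -0.0155
  x=2: 1/5 × log_10[(1/5)/(1/7)] = 0.0292
  x=3: 1/10 × log_10[(1/10)/(1/14)] = 0.0146
  x=4: 1/5 × log_10[(1/5)/(1/14)] = 0.0894
  x=5: 1/5 × log_10[(1/5)/(3/14)] = -0.0060
D_KL(P||Q) = 0.0614 dits

D_KL(P||Q) = 0.0614 ≥ 0 ✓

This non-negativity is a fundamental property: relative entropy cannot be negative because it measures how different Q is from P.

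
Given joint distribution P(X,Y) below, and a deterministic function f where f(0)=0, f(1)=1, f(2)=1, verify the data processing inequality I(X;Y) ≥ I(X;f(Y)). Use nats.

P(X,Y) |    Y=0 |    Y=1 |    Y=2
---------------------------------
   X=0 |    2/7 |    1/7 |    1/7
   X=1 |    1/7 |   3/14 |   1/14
I(X;Y) = 0.0334, I(X;f(Y)) = 0.0140, inequality holds: 0.0334 ≥ 0.0140

Data Processing Inequality: For any Markov chain X → Y → Z, we have I(X;Y) ≥ I(X;Z).

Here Z = f(Y) is a deterministic function of Y, forming X → Y → Z.

Original I(X;Y) = 0.0334 nats

After applying f:
P(X,Z) where Z=f(Y):
- P(X,Z=0) = P(X,Y=0)
- P(X,Z=1) = P(X,Y=1) + P(X,Y=2)

I(X;Z) = I(X;f(Y)) = 0.0140 nats

Verification: 0.0334 ≥ 0.0140 ✓

Information cannot be created by processing; the function f can only lose information about X.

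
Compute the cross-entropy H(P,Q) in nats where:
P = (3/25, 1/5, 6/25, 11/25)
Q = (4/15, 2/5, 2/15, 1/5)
1.5336 nats

Cross-entropy: H(P,Q) = -Σ p(x) log q(x)

Alternatively: H(P,Q) = H(P) + D_KL(P||Q)
H(P) = 1.2801 nats
D_KL(P||Q) = 0.2535 nats

H(P,Q) = 1.2801 + 0.2535 = 1.5336 nats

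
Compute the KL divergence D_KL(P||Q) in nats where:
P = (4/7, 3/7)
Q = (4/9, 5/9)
0.0324 nats

KL divergence: D_KL(P||Q) = Σ p(x) log(p(x)/q(x))

Computing term by term:
  x=0: 4/7 × log_e[(4/7)/(4/9)] = 4/7 × 0.2513 = 0.1436
  x=1: 3/7 × log_e[(3/7)/(5/9)] = 3/7 × -0.2595 = -0.1112

D_KL(P||Q) = 0.0324 nats

Note: KL divergence is always non-negative and equals 0 iff P = Q.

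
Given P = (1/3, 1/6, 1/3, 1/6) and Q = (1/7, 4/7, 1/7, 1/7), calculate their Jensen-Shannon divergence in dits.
0.0427 dits

Jensen-Shannon divergence is:
JSD(P||Q) = 0.5 × D_KL(P||M) + 0.5 × D_KL(Q||M)
where M = 0.5 × (P + Q) is the mixture distribution.

M = 0.5 × (1/3, 1/6, 1/3, 1/6) + 0.5 × (1/7, 4/7, 1/7, 1/7) = (5/21, 0.369048, 5/21, 0.154762)

D_KL(P||M) = 0.0452 dits
D_KL(Q||M) = 0.0402 dits

JSD(P||Q) = 0.5 × 0.0452 + 0.5 × 0.0402 = 0.0427 dits

Unlike KL divergence, JSD is symmetric and bounded: 0 ≤ JSD ≤ log(2).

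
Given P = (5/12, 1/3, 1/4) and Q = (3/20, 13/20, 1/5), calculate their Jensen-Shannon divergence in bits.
0.0866 bits

Jensen-Shannon divergence is:
JSD(P||Q) = 0.5 × D_KL(P||M) + 0.5 × D_KL(Q||M)
where M = 0.5 × (P + Q) is the mixture distribution.

M = 0.5 × (5/12, 1/3, 1/4) + 0.5 × (3/20, 13/20, 1/5) = (0.283333, 0.491667, 9/40)

D_KL(P||M) = 0.0829 bits
D_KL(Q||M) = 0.0902 bits

JSD(P||Q) = 0.5 × 0.0829 + 0.5 × 0.0902 = 0.0866 bits

Unlike KL divergence, JSD is symmetric and bounded: 0 ≤ JSD ≤ log(2).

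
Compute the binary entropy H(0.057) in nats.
0.2186 nats

The binary entropy function is:
H(p) = -p log(p) - (1-p) log(1-p)

H(0.057) = -0.057 × log_e(0.057) - 0.943 × log_e(0.943)
H(0.057) = 0.2186 nats

Note: Binary entropy is maximized at p=0.5 (H=1 bit) and minimized at p=0 or p=1 (H=0).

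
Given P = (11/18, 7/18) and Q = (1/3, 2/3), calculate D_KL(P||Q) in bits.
0.2320 bits

KL divergence: D_KL(P||Q) = Σ p(x) log(p(x)/q(x))

Computing term by term:
  x=0: 11/18 × log_2[(11/18)/(1/3)] = 11/18 × 0.8745 = 0.5344
  x=1: 7/18 × log_2[(7/18)/(2/3)] = 7/18 × -0.7776 = -0.3024

D_KL(P||Q) = 0.2320 bits

Note: KL divergence is always non-negative and equals 0 iff P = Q.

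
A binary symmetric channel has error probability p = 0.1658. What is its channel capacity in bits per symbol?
0.3520 bits

For a binary symmetric channel (BSC) with error probability p:
Capacity C = 1 - H(p) bits per symbol

where H(p) = -p log₂(p) - (1-p) log₂(1-p) is the binary entropy function.

H(0.1658) = 0.6480 bits
C = 1 - 0.6480 = 0.3520 bits per symbol

This means we can reliably transmit up to 0.3520 bits of information per channel use.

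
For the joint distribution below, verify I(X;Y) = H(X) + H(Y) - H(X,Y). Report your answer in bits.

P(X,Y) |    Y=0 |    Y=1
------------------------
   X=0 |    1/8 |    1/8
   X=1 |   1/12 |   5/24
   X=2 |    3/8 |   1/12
I(X;Y) = 0.1646 bits

Mutual information has multiple equivalent forms:
- I(X;Y) = H(X) - H(X|Y)
- I(X;Y) = H(Y) - H(Y|X)
- I(X;Y) = H(X) + H(Y) - H(X,Y)

Computing all quantities:
H(X) = 1.5343, H(Y) = 0.9799, H(X,Y) = 2.3496
H(X|Y) = 1.3697, H(Y|X) = 0.8153

Verification:
H(X) - H(X|Y) = 1.5343 - 1.3697 = 0.1646
H(Y) - H(Y|X) = 0.9799 - 0.8153 = 0.1646
H(X) + H(Y) - H(X,Y) = 1.5343 + 0.9799 - 2.3496 = 0.1646

All forms give I(X;Y) = 0.1646 bits. ✓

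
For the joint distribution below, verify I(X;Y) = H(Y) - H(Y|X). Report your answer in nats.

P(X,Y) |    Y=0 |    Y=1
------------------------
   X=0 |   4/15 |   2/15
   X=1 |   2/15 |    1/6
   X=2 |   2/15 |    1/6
I(X;Y) = 0.0241 nats

Mutual information has multiple equivalent forms:
- I(X;Y) = H(X) - H(X|Y)
- I(X;Y) = H(Y) - H(Y|X)
- I(X;Y) = H(X) + H(Y) - H(X,Y)

Computing all quantities:
H(X) = 1.0889, H(Y) = 0.6909, H(X,Y) = 1.7557
H(X|Y) = 1.0648, H(Y|X) = 0.6668

Verification:
H(X) - H(X|Y) = 1.0889 - 1.0648 = 0.0241
H(Y) - H(Y|X) = 0.6909 - 0.6668 = 0.0241
H(X) + H(Y) - H(X,Y) = 1.0889 + 0.6909 - 1.7557 = 0.0241

All forms give I(X;Y) = 0.0241 nats. ✓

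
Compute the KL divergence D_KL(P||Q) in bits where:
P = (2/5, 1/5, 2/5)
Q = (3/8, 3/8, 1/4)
0.1271 bits

KL divergence: D_KL(P||Q) = Σ p(x) log(p(x)/q(x))

Computing term by term:
  x=0: 2/5 × log_2[(2/5)/(3/8)] = 2/5 × 0.0931 = 0.0372
  x=1: 1/5 × log_2[(1/5)/(3/8)] = 1/5 × -0.9069 = -0.1814
  x=2: 2/5 × log_2[(2/5)/(1/4)] = 2/5 × 0.6781 = 0.2712

D_KL(P||Q) = 0.1271 bits

Note: KL divergence is always non-negative and equals 0 iff P = Q.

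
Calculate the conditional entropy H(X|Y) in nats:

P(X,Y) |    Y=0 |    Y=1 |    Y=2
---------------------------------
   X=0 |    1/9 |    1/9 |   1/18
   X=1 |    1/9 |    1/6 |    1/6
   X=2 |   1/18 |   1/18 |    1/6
1.0207 nats

Using the chain rule: H(X|Y) = H(X,Y) - H(Y)

First, compute H(X,Y) = 2.1100 nats

Marginal P(Y) = (5/18, 1/3, 7/18)
H(Y) = 1.0893 nats

H(X|Y) = H(X,Y) - H(Y) = 2.1100 - 1.0893 = 1.0207 nats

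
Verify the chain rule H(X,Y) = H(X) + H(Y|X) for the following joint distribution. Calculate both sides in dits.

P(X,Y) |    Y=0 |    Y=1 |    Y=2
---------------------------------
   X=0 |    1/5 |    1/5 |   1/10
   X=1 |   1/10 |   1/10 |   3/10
H(X,Y) = 0.7365, H(X) = 0.3010, H(Y|X) = 0.4354 (all in dits)

Chain rule: H(X,Y) = H(X) + H(Y|X)

Left side — joint entropy directly:
H(X,Y) = -Σ p(x,y) log p(x,y) = 0.7365 dits

Right side — compute H(Y|X) from the conditional distributions:
P(X) = (1/2, 1/2), so H(X) = 0.3010 dits
H(Y|X) = Σ_x P(X=x) · H(Y|X=x):
  P(Y|X=0) = (2/5, 2/5, 1/5), H(Y|X=0) = 0.4581, weight P(X=0) = 1/2
  P(Y|X=1) = (1/5, 1/5, 3/5), H(Y|X=1) = 0.4127, weight P(X=1) = 1/2
H(Y|X) = 0.4354 dits

H(X) + H(Y|X) = 0.3010 + 0.4354 = 0.7365 dits

Both sides equal 0.7365 dits. ✓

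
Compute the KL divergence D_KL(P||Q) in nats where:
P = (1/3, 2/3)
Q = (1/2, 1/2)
0.0566 nats

KL divergence: D_KL(P||Q) = Σ p(x) log(p(x)/q(x))

Computing term by term:
  x=0: 1/3 × log_e[(1/3)/(1/2)] = 1/3 × -0.4055 = -0.1352
  x=1: 2/3 × log_e[(2/3)/(1/2)] = 2/3 × 0.2877 = 0.1918

D_KL(P||Q) = 0.0566 nats

Note: KL divergence is always non-negative and equals 0 iff P = Q.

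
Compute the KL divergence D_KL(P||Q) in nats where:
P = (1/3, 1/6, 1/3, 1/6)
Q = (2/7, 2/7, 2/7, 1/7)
0.0386 nats

KL divergence: D_KL(P||Q) = Σ p(x) log(p(x)/q(x))

Computing term by term:
  x=0: 1/3 × log_e[(1/3)/(2/7)] = 1/3 × 0.1542 = 0.0514
  x=1: 1/6 × log_e[(1/6)/(2/7)] = 1/6 × -0.5390 = -0.0898
  x=2: 1/3 × log_e[(1/3)/(2/7)] = 1/3 × 0.1542 = 0.0514
  x=3: 1/6 × log_e[(1/6)/(1/7)] = 1/6 × 0.1542 = 0.0257

D_KL(P||Q) = 0.0386 nats

Note: KL divergence is always non-negative and equals 0 iff P = Q.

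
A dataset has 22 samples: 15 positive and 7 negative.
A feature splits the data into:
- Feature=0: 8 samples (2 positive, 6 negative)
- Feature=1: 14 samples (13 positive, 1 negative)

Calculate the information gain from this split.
0.3711 bits

Information Gain = H(Y) - H(Y|Feature)

Before split:
P(positive) = 15/22 = 0.6818
H(Y) = 0.9024 bits

After split:
Feature=0: H = 0.8113 bits (weight = 8/22)
Feature=1: H = 0.3712 bits (weight = 14/22)
H(Y|Feature) = (8/22)×0.8113 + (14/22)×0.3712 = 0.5312 bits

Information Gain = 0.9024 - 0.5312 = 0.3711 bits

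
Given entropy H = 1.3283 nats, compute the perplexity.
3.7746

Perplexity is e^H (or exp(H) for natural log).

H = 1.3283 nats
Perplexity = e^1.3283 = 3.7746

Interpretation: The model's uncertainty is equivalent to choosing uniformly among 3.8 options.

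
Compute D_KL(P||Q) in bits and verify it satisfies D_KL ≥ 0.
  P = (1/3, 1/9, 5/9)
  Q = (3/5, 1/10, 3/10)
0.2281 bits

KL divergence satisfies the Gibbs inequality: D_KL(P||Q) ≥ 0 for all distributions P, Q.

D_KL(P||Q) = Σ p(x) log(p(x)/q(x))
Term by term:
  x=0: 1/3 × log_2[(1/3)/(3/5)] = -0.2827
  x=1: 1/9 × log_2[(1/9)/(1/10)] = 0.0169
  x=2: 5/9 × log_2[(5/9)/(3/10)] = 0.4939
D_KL(P||Q) = 0.2281 bits

D_KL(P||Q) = 0.2281 ≥ 0 ✓

This non-negativity is a fundamental property: relative entropy cannot be negative because it measures how different Q is from P.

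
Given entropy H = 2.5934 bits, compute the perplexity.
6.0352

Perplexity is 2^H (or exp(H) for natural log).

H = 2.5934 bits
Perplexity = 2^2.5934 = 6.0352

Interpretation: The model's uncertainty is equivalent to choosing uniformly among 6.0 options.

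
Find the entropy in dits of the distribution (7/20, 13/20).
0.2812 dits

Shannon entropy is H(X) = -Σ p(x) log p(x).

For P = (7/20, 13/20):
H = -7/20 × log_10(7/20) -13/20 × log_10(13/20)
H = 0.2812 dits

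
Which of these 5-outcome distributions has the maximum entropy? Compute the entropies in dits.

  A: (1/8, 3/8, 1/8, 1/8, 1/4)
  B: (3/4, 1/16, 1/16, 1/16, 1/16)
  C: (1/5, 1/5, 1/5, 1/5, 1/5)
C

For a discrete distribution over n outcomes, entropy is maximized by the uniform distribution.

Computing entropies:
H(A) = 0.6489 dits
H(B) = 0.3947 dits
H(C) = 0.6990 dits

The uniform distribution (where all probabilities equal 1/5) achieves the maximum entropy of log_10(5) = 0.6990 dits.

Distribution C has the highest entropy.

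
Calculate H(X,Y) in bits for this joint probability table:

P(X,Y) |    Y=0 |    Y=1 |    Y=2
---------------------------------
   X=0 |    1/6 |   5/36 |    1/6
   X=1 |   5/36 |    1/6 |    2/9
2.5658 bits

Joint entropy is H(X,Y) = -Σ_{x,y} p(x,y) log p(x,y).

Summing over all non-zero entries:
H(X,Y) = -[1/6·log_2(1/6) + 5/36·log_2(5/36) + 1/6·log_2(1/6) + 5/36·log_2(5/36) + 1/6·log_2(1/6) + 2/9·log_2(2/9)]
H(X,Y) = 2.5658 bits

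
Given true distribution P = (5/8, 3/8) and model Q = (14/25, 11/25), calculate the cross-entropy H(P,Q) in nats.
0.6703 nats

Cross-entropy: H(P,Q) = -Σ p(x) log q(x)

Alternatively: H(P,Q) = H(P) + D_KL(P||Q)
H(P) = 0.6616 nats
D_KL(P||Q) = 0.0087 nats

H(P,Q) = 0.6616 + 0.0087 = 0.6703 nats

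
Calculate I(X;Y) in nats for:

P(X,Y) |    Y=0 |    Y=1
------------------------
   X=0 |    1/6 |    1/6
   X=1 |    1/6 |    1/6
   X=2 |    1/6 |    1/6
0.0000 nats

Mutual information: I(X;Y) = H(X) + H(Y) - H(X,Y)

Marginals:
P(X) = (1/3, 1/3, 1/3), H(X) = 1.0986 nats
P(Y) = (1/2, 1/2), H(Y) = 0.6931 nats

Joint entropy: H(X,Y) = 1.7918 nats

I(X;Y) = 1.0986 + 0.6931 - 1.7918 = 0.0000 nats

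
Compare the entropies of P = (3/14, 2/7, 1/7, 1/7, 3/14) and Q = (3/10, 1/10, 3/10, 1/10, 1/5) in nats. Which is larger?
P

Computing entropies in nats:
H(P) = 1.5741
H(Q) = 1.5048

Distribution P has higher entropy.

Intuition: The distribution closer to uniform (more spread out) has higher entropy.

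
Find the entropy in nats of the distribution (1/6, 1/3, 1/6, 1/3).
1.3297 nats

Shannon entropy is H(X) = -Σ p(x) log p(x).

For P = (1/6, 1/3, 1/6, 1/3):
H = -1/6 × log_e(1/6) -1/3 × log_e(1/3) -1/6 × log_e(1/6) -1/3 × log_e(1/3)
H = 1.3297 nats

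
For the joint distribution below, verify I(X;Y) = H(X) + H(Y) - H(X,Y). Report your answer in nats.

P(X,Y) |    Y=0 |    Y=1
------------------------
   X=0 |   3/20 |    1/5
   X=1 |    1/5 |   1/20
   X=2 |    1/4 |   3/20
I(X;Y) = 0.0443 nats

Mutual information has multiple equivalent forms:
- I(X;Y) = H(X) - H(X|Y)
- I(X;Y) = H(Y) - H(Y|X)
- I(X;Y) = H(X) + H(Y) - H(X,Y)

Computing all quantities:
H(X) = 1.0805, H(Y) = 0.6730, H(X,Y) = 1.7093
H(X|Y) = 1.0363, H(Y|X) = 0.6287

Verification:
H(X) - H(X|Y) = 1.0805 - 1.0363 = 0.0443
H(Y) - H(Y|X) = 0.6730 - 0.6287 = 0.0443
H(X) + H(Y) - H(X,Y) = 1.0805 + 0.6730 - 1.7093 = 0.0443

All forms give I(X;Y) = 0.0443 nats. ✓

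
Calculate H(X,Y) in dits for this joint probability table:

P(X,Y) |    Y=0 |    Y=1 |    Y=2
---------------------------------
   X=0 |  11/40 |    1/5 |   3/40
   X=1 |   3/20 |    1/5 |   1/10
0.7417 dits

Joint entropy is H(X,Y) = -Σ_{x,y} p(x,y) log p(x,y).

Summing over all non-zero entries:
H(X,Y) = -[11/40·log_10(11/40) + 1/5·log_10(1/5) + 3/40·log_10(3/40) + 3/20·log_10(3/20) + 1/5·log_10(1/5) + 1/10·log_10(1/10)]
H(X,Y) = 0.7417 dits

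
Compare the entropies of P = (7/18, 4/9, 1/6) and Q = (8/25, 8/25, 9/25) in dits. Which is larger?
Q

Computing entropies in dits:
H(P) = 0.4457
H(Q) = 0.4764

Distribution Q has higher entropy.

Intuition: The distribution closer to uniform (more spread out) has higher entropy.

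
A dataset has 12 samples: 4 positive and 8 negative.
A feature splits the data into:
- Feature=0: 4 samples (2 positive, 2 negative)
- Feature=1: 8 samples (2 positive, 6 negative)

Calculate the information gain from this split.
0.0441 bits

Information Gain = H(Y) - H(Y|Feature)

Before split:
P(positive) = 4/12 = 0.3333
H(Y) = 0.9183 bits

After split:
Feature=0: H = 1.0000 bits (weight = 4/12)
Feature=1: H = 0.8113 bits (weight = 8/12)
H(Y|Feature) = (4/12)×1.0000 + (8/12)×0.8113 = 0.8742 bits

Information Gain = 0.9183 - 0.8742 = 0.0441 bits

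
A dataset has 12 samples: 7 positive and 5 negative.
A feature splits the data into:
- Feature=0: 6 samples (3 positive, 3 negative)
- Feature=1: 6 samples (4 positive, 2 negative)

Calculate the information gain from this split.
0.0207 bits

Information Gain = H(Y) - H(Y|Feature)

Before split:
P(positive) = 7/12 = 0.5833
H(Y) = 0.9799 bits

After split:
Feature=0: H = 1.0000 bits (weight = 6/12)
Feature=1: H = 0.9183 bits (weight = 6/12)
H(Y|Feature) = (6/12)×1.0000 + (6/12)×0.9183 = 0.9591 bits

Information Gain = 0.9799 - 0.9591 = 0.0207 bits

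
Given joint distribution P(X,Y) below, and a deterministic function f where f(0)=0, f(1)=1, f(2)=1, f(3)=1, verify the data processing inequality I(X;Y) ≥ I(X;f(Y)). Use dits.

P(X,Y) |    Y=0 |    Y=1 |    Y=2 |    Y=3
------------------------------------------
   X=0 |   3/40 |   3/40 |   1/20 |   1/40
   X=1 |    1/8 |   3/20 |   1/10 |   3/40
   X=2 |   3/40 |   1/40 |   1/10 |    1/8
I(X;Y) = 0.0294, I(X;f(Y)) = 0.0015, inequality holds: 0.0294 ≥ 0.0015

Data Processing Inequality: For any Markov chain X → Y → Z, we have I(X;Y) ≥ I(X;Z).

Here Z = f(Y) is a deterministic function of Y, forming X → Y → Z.

Original I(X;Y) = 0.0294 dits

After applying f:
P(X,Z) where Z=f(Y):
- P(X,Z=0) = P(X,Y=0)
- P(X,Z=1) = P(X,Y=1) + P(X,Y=2) + P(X,Y=3)

I(X;Z) = I(X;f(Y)) = 0.0015 dits

Verification: 0.0294 ≥ 0.0015 ✓

Information cannot be created by processing; the function f can only lose information about X.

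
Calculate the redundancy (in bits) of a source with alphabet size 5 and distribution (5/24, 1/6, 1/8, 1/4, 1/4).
0.0446 bits

Redundancy measures how far a source is from maximum entropy:
R = H_max - H(X)

Maximum entropy for 5 symbols: H_max = log_2(5) = 2.3219 bits
Actual entropy: H(X) = 2.2773 bits
Redundancy: R = 2.3219 - 2.2773 = 0.0446 bits

This redundancy represents potential for compression: the source could be compressed by 0.0446 bits per symbol.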